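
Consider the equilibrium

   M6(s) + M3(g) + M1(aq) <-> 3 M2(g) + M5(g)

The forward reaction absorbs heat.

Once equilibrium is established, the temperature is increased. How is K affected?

increases

K depends on temperature via the van 't Hoff relation. The forward reaction is endothermic, so raising T increases K.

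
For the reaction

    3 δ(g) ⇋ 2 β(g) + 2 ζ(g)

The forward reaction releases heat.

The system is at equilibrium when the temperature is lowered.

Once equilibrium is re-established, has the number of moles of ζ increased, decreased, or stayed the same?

increases

The forward reaction is exothermic. Lowering T favours the exothermic direction — shift to the right.
The net shift is to the right. ζ is a product, so its amount increases.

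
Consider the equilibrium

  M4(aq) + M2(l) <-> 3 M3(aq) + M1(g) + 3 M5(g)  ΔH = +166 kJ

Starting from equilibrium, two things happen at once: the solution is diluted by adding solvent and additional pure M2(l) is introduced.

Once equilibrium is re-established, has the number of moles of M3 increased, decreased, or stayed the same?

Dilution lowers every aqueous concentration by the same factor. Δn_aq = 3 − 1 = +2, so the system shifts toward the side with more dissolved moles — to the right.
M2 is a pure liquid; its activity is 1 regardless of amount, so Q is unaffected — no shift from this change.
The net shift is to the right. M3 is a product, so its amount increases.

increases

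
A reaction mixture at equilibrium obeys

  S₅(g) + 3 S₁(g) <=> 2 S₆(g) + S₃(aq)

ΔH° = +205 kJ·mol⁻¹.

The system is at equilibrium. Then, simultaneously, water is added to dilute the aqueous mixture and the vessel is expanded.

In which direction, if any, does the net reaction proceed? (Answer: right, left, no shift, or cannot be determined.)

cannot be determined

Dilution lowers every aqueous concentration by the same factor. Δn_aq = 1 − 0 = +1, so the system shifts toward the side with more dissolved moles — to the right.
Gas moles: reactants 4, products 2 (Δn_gas = -2). Expansion shifts the system toward the side with more moles of gas — to the left.
The individual effects push in opposite directions; without quantitative information the net direction cannot be determined.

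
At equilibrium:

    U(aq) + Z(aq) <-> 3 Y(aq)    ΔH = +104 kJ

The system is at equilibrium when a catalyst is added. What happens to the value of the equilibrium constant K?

The equilibrium constant depends only on temperature. This perturbation changes neither the position of equilibrium nor K.

unchanged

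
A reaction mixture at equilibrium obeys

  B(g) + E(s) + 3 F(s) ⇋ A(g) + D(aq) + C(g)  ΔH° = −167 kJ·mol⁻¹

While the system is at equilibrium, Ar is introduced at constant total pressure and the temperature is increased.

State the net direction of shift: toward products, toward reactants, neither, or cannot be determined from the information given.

Adding inert gas at constant total pressure expands the volume and lowers every reacting partial pressure. With Δn_gas = 2 − 1 = +1, Q moves away from K toward the side with fewer gas moles, so the system shifts toward the side with more gas moles — to the right.
The forward reaction is exothermic. Raising T favours the endothermic direction — shift to the left.
The individual effects push in opposite directions; without quantitative information the net direction cannot be determined.

cannot be determined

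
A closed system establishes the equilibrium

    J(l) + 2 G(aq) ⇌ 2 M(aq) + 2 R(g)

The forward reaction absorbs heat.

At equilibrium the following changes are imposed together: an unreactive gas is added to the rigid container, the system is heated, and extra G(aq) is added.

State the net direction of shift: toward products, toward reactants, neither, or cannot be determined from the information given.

At constant volume, adding an inert gas leaves every reacting species' partial pressure unchanged, so Q is unchanged — no shift from this change.
The forward reaction is endothermic. Raising T favours the endothermic direction — shift to the right.
Adding G (aq), a reactant, drives the reaction to the right.
Only the nonzero effect(s) matter; the net shift is to the right.

right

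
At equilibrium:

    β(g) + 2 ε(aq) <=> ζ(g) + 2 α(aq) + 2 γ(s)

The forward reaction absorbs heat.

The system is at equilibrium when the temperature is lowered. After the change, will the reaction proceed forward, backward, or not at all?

The forward reaction is endothermic. Lowering T favours the exothermic direction — shift to the left.

left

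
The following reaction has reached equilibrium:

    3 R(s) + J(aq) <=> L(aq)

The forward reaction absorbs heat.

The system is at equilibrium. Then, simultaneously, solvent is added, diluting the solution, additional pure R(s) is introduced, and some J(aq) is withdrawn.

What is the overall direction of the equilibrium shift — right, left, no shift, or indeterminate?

left

Dilution scales every aqueous concentration by the same factor. Δn_aq = 1 − 1 = 0, so Q is unchanged — no shift.
R is a pure solid; its activity is 1 regardless of amount, so Q is unaffected — no shift from this change.
Removing J (aq), a reactant, drives the reaction to the left.
Only the nonzero effect(s) matter; the net shift is to the left.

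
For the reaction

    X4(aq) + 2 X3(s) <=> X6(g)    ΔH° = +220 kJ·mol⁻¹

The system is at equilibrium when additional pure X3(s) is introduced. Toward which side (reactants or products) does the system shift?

no shift

X3 is a pure solid; its activity is 1 regardless of amount, so Q is unaffected — no shift from this change.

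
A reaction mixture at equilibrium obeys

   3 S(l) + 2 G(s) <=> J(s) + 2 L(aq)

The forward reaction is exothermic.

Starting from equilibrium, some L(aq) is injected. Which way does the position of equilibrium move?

Adding L (aq), a product, drives the reaction to the left.

left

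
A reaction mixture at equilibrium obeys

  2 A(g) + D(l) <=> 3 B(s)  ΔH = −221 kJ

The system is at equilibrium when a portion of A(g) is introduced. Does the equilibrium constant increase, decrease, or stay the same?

The equilibrium constant depends only on temperature. This perturbation may move the position of equilibrium, but since T is unchanged, K itself is unchanged.

unchanged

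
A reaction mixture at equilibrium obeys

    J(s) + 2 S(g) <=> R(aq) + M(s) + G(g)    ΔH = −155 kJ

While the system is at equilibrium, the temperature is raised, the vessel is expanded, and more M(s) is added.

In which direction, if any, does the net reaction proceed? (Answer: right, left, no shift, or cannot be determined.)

left

The forward reaction is exothermic. Raising T favours the endothermic direction — shift to the left.
Gas moles: reactants 2, products 1 (Δn_gas = -1). Expansion shifts the system toward the side with more moles of gas — to the left.
M is a pure solid; its activity is 1 regardless of amount, so Q is unaffected — no shift from this change.
Only the nonzero effect(s) matter; the net shift is to the left.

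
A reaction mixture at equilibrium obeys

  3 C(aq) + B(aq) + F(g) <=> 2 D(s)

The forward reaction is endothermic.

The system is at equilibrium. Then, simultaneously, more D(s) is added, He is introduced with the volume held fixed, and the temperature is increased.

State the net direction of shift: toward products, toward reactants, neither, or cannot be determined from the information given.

D is a pure solid; its activity is 1 regardless of amount, so Q is unaffected — no shift from this change.
At constant volume, adding an inert gas leaves every reacting species' partial pressure unchanged, so Q is unchanged — no shift from this change.
The forward reaction is endothermic. Raising T favours the endothermic direction — shift to the right.
Only the nonzero effect(s) matter; the net shift is to the right.

right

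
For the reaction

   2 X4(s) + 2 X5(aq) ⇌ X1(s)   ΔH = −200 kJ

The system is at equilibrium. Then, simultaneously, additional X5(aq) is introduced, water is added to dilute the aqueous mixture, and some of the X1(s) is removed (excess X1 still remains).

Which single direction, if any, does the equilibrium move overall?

cannot be determined

Adding X5 (aq), a reactant, drives the reaction to the right.
Dilution lowers every aqueous concentration by the same factor. Δn_aq = 0 − 2 = -2, so the system shifts toward the side with more dissolved moles — to the left.
X1 is a pure solid; its activity is 1 regardless of amount, so Q is unaffected — no shift from this change.
The individual effects push in opposite directions; without quantitative information the net direction cannot be determined.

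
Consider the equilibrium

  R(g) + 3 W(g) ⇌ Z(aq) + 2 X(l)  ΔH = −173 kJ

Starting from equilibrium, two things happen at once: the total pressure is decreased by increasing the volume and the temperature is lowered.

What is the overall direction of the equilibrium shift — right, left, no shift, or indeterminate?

cannot be determined

Gas moles: reactants 4, products 0 (Δn_gas = -4). Expansion shifts the system toward the side with more moles of gas — to the left.
The forward reaction is exothermic. Lowering T favours the exothermic direction — shift to the right.
The individual effects push in opposite directions; without quantitative information the net direction cannot be determined.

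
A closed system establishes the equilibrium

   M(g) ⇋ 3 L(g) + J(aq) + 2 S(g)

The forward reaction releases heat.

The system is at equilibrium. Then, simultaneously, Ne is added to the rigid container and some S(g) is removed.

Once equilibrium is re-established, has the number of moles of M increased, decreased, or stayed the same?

At constant volume, adding an inert gas leaves every reacting species' partial pressure unchanged, so Q is unchanged — no shift from this change.
Removing S (g), a product, drives the reaction to the right.
The net shift is to the right. M is a reactant, so its amount decreases.

decreases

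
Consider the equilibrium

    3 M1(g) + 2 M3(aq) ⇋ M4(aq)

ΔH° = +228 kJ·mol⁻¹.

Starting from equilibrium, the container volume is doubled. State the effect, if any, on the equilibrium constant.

unchanged

The equilibrium constant depends only on temperature. This perturbation may move the position of equilibrium, but since T is unchanged, K itself is unchanged.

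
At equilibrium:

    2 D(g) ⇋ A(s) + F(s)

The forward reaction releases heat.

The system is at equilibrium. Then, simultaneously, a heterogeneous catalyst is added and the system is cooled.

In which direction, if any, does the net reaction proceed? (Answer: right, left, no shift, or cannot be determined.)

A catalyst speeds both forward and reverse rates equally; it changes neither Q nor K — no shift from this change.
The forward reaction is exothermic. Lowering T favours the exothermic direction — shift to the right.
Only the nonzero effect(s) matter; the net shift is to the right.

right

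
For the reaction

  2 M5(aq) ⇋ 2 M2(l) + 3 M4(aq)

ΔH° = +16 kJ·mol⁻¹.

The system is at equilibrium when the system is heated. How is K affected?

K depends on temperature via the van 't Hoff relation. The forward reaction is endothermic, so raising T increases K.

increases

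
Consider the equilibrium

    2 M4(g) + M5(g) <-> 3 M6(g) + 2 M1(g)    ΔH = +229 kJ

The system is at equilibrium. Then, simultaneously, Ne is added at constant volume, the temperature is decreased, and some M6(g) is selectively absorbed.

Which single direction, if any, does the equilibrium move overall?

cannot be determined

At constant volume, adding an inert gas leaves every reacting species' partial pressure unchanged, so Q is unchanged — no shift from this change.
The forward reaction is endothermic. Lowering T favours the exothermic direction — shift to the left.
Removing M6 (g), a product, drives the reaction to the right.
The individual effects push in opposite directions; without quantitative information the net direction cannot be determined.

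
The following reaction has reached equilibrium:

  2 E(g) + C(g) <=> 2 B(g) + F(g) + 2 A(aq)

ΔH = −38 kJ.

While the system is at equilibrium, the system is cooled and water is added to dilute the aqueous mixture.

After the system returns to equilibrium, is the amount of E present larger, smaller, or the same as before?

decreases

The forward reaction is exothermic. Lowering T favours the exothermic direction — shift to the right.
Dilution lowers every aqueous concentration by the same factor. Δn_aq = 2 − 0 = +2, so the system shifts toward the side with more dissolved moles — to the right.
The net shift is to the right. E is a reactant, so its amount decreases.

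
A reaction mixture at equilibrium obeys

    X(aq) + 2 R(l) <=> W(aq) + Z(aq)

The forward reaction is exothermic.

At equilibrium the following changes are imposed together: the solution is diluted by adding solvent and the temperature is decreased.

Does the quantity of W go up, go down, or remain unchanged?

increases

Dilution lowers every aqueous concentration by the same factor. Δn_aq = 2 − 1 = +1, so the system shifts toward the side with more dissolved moles — to the right.
The forward reaction is exothermic. Lowering T favours the exothermic direction — shift to the right.
The net shift is to the right. W is a product, so its amount increases.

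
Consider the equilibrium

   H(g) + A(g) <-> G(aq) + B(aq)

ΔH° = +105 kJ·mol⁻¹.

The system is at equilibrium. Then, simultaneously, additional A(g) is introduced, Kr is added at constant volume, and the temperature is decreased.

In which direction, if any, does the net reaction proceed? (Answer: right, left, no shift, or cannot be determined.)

cannot be determined

Adding A (g), a reactant, drives the reaction to the right.
At constant volume, adding an inert gas leaves every reacting species' partial pressure unchanged, so Q is unchanged — no shift from this change.
The forward reaction is endothermic. Lowering T favours the exothermic direction — shift to the left.
The individual effects push in opposite directions; without quantitative information the net direction cannot be determined.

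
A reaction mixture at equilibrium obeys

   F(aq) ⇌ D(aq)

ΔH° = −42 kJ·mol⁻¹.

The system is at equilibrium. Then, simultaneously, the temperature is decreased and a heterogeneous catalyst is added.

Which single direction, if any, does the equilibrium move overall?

right

The forward reaction is exothermic. Lowering T favours the exothermic direction — shift to the right.
A catalyst speeds both forward and reverse rates equally; it changes neither Q nor K — no shift from this change.
Only the nonzero effect(s) matter; the net shift is to the right.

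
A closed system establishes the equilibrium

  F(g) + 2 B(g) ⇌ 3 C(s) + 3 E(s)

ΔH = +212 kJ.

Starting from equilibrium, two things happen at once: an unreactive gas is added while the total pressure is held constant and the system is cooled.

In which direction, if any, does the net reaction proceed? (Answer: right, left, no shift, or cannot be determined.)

Adding inert gas at constant total pressure expands the volume and lowers every reacting partial pressure. With Δn_gas = 0 − 3 = -3, Q moves away from K toward the side with fewer gas moles, so the system shifts toward the side with more gas moles — to the left.
The forward reaction is endothermic. Lowering T favours the exothermic direction — shift to the left.
All effects act in the same direction — net shift to the left.

left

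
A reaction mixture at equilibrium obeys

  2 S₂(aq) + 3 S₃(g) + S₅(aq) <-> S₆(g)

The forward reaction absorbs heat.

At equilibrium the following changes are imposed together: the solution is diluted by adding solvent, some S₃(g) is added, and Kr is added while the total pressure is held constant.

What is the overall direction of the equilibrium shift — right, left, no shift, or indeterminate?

Dilution lowers every aqueous concentration by the same factor. Δn_aq = 0 − 3 = -3, so the system shifts toward the side with more dissolved moles — to the left.
Adding S₃ (g), a reactant, drives the reaction to the right.
Adding inert gas at constant total pressure expands the volume and lowers every reacting partial pressure. With Δn_gas = 1 − 3 = -2, Q moves away from K toward the side with fewer gas moles, so the system shifts toward the side with more gas moles — to the left.
The individual effects push in opposite directions; without quantitative information the net direction cannot be determined.

cannot be determined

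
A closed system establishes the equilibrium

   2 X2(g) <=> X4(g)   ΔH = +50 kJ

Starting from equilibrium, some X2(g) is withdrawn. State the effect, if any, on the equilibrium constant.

unchanged

The equilibrium constant depends only on temperature. This perturbation may move the position of equilibrium, but since T is unchanged, K itself is unchanged.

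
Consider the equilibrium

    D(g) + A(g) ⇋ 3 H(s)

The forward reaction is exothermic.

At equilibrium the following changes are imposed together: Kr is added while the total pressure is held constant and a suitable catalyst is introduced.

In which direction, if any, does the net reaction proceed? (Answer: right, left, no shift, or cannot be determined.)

left

Adding inert gas at constant total pressure expands the volume and lowers every reacting partial pressure. With Δn_gas = 0 − 2 = -2, Q moves away from K toward the side with fewer gas moles, so the system shifts toward the side with more gas moles — to the left.
A catalyst speeds both forward and reverse rates equally; it changes neither Q nor K — no shift from this change.
Only the nonzero effect(s) matter; the net shift is to the left.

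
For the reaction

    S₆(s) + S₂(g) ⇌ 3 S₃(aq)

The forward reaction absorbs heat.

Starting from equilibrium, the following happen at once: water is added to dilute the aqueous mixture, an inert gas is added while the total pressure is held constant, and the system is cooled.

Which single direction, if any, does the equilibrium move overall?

cannot be determined

Dilution lowers every aqueous concentration by the same factor. Δn_aq = 3 − 0 = +3, so the system shifts toward the side with more dissolved moles — to the right.
Adding inert gas at constant total pressure expands the volume and lowers every reacting partial pressure. With Δn_gas = 0 − 1 = -1, Q moves away from K toward the side with fewer gas moles, so the system shifts toward the side with more gas moles — to the left.
The forward reaction is endothermic. Lowering T favours the exothermic direction — shift to the left.
The individual effects push in opposite directions; without quantitative information the net direction cannot be determined.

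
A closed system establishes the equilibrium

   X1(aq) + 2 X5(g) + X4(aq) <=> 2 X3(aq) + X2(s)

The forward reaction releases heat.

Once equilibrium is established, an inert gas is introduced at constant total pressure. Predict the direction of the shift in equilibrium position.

Adding inert gas at constant total pressure expands the volume and lowers every reacting partial pressure. With Δn_gas = 0 − 2 = -2, Q moves away from K toward the side with fewer gas moles, so the system shifts toward the side with more gas moles — to the left.

left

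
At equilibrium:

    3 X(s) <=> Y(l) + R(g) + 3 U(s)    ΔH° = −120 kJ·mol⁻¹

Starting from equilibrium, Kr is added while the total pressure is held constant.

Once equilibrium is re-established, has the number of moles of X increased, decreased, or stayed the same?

Adding inert gas at constant total pressure expands the volume and lowers every reacting partial pressure. With Δn_gas = 1 − 0 = +1, Q moves away from K toward the side with fewer gas moles, so the system shifts toward the side with more gas moles — to the right.
The net shift is to the right. X is a reactant, so its amount decreases.

decreases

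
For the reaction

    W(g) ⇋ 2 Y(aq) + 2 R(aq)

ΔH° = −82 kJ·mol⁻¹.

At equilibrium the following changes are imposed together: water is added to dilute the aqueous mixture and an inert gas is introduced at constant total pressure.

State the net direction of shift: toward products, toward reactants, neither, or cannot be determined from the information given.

Dilution lowers every aqueous concentration by the same factor. Δn_aq = 4 − 0 = +4, so the system shifts toward the side with more dissolved moles — to the right.
Adding inert gas at constant total pressure expands the volume and lowers every reacting partial pressure. With Δn_gas = 0 − 1 = -1, Q moves away from K toward the side with fewer gas moles, so the system shifts toward the side with more gas moles — to the left.
The individual effects push in opposite directions; without quantitative information the net direction cannot be determined.

cannot be determined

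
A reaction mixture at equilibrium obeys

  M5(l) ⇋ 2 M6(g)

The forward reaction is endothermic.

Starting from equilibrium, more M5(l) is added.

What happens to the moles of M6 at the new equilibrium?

unchanged

M5 is a pure liquid; its activity is 1 regardless of amount, so Q is unaffected — no shift from this change.
No net shift occurs, so the amount of M6 is unchanged.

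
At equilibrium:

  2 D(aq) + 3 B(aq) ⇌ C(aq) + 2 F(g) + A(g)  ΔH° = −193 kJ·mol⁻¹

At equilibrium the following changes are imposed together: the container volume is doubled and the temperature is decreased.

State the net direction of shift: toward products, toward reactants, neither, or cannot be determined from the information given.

Gas moles: reactants 0, products 3 (Δn_gas = +3). Expansion shifts the system toward the side with more moles of gas — to the right.
The forward reaction is exothermic. Lowering T favours the exothermic direction — shift to the right.
All effects act in the same direction — net shift to the right.

right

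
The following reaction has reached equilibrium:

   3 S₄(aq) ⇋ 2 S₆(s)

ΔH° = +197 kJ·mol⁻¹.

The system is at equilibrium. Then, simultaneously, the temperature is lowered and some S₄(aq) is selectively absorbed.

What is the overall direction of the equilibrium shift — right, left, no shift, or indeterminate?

The forward reaction is endothermic. Lowering T favours the exothermic direction — shift to the left.
Removing S₄ (aq), a reactant, drives the reaction to the left.
All effects act in the same direction — net shift to the left.

left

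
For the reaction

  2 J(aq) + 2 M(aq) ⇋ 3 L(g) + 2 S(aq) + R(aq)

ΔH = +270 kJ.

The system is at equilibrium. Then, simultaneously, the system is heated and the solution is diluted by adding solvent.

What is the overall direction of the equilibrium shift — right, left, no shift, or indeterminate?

cannot be determined

The forward reaction is endothermic. Raising T favours the endothermic direction — shift to the right.
Dilution lowers every aqueous concentration by the same factor. Δn_aq = 3 − 4 = -1, so the system shifts toward the side with more dissolved moles — to the left.
The individual effects push in opposite directions; without quantitative information the net direction cannot be determined.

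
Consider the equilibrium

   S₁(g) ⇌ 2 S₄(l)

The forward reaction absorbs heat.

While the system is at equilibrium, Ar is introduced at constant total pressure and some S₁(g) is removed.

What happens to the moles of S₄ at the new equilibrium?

decreases

Adding inert gas at constant total pressure expands the volume and lowers every reacting partial pressure. With Δn_gas = 0 − 1 = -1, Q moves away from K toward the side with fewer gas moles, so the system shifts toward the side with more gas moles — to the left.
Removing S₁ (g), a reactant, drives the reaction to the left.
The net shift is to the left. S₄ is a product, so its amount decreases.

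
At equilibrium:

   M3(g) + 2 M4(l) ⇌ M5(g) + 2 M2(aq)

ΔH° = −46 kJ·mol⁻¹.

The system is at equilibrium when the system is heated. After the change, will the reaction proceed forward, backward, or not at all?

The forward reaction is exothermic. Raising T favours the endothermic direction — shift to the left.

left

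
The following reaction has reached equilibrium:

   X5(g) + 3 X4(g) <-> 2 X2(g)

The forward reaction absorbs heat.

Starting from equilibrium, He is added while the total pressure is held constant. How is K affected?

unchanged

The equilibrium constant depends only on temperature. This perturbation may move the position of equilibrium, but since T is unchanged, K itself is unchanged.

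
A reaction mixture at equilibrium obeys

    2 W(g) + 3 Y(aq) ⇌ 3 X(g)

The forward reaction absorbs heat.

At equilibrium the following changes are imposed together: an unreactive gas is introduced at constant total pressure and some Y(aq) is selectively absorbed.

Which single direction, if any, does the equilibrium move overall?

Adding inert gas at constant total pressure expands the volume and lowers every reacting partial pressure. With Δn_gas = 3 − 2 = +1, Q moves away from K toward the side with fewer gas moles, so the system shifts toward the side with more gas moles — to the right.
Removing Y (aq), a reactant, drives the reaction to the left.
The individual effects push in opposite directions; without quantitative information the net direction cannot be determined.

cannot be determined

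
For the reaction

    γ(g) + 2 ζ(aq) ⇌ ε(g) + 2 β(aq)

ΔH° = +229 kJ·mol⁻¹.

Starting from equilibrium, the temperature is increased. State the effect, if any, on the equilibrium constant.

K depends on temperature via the van 't Hoff relation. The forward reaction is endothermic, so raising T increases K.

increases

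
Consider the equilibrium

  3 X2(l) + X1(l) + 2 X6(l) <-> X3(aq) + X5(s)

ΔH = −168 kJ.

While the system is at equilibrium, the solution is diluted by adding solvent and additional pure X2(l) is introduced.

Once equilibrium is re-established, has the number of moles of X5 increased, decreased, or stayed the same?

Dilution lowers every aqueous concentration by the same factor. Δn_aq = 1 − 0 = +1, so the system shifts toward the side with more dissolved moles — to the right.
X2 is a pure liquid; its activity is 1 regardless of amount, so Q is unaffected — no shift from this change.
The net shift is to the right. X5 is a product, so its amount increases.

increases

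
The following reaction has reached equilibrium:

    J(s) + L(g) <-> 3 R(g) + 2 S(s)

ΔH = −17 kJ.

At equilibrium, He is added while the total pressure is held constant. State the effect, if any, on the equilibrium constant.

unchanged

The equilibrium constant depends only on temperature. This perturbation may move the position of equilibrium, but since T is unchanged, K itself is unchanged.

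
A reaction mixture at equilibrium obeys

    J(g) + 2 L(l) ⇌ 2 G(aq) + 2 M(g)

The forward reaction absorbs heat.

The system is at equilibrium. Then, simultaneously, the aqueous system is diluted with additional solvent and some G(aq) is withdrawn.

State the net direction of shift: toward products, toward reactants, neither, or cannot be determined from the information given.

right

Dilution lowers every aqueous concentration by the same factor. Δn_aq = 2 − 0 = +2, so the system shifts toward the side with more dissolved moles — to the right.
Removing G (aq), a product, drives the reaction to the right.
All effects act in the same direction — net shift to the right.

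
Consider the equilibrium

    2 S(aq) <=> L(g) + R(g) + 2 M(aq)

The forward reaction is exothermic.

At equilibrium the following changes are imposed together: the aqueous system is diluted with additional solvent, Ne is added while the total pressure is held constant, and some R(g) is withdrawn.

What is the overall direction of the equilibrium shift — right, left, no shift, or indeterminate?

right

Dilution scales every aqueous concentration by the same factor. Δn_aq = 2 − 2 = 0, so Q is unchanged — no shift.
Adding inert gas at constant total pressure expands the volume and lowers every reacting partial pressure. With Δn_gas = 2 − 0 = +2, Q moves away from K toward the side with fewer gas moles, so the system shifts toward the side with more gas moles — to the right.
Removing R (g), a product, drives the reaction to the right.
Only the nonzero effect(s) matter; the net shift is to the right.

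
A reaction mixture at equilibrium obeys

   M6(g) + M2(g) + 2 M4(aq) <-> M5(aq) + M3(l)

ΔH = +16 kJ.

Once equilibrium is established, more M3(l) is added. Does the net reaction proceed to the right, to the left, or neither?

no shift

M3 is a pure liquid; its activity is 1 regardless of amount, so Q is unaffected — no shift from this change.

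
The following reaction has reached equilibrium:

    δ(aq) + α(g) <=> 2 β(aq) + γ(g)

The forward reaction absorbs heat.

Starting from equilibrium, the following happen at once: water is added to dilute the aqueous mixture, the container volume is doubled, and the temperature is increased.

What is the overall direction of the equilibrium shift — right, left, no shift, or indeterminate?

right

Dilution lowers every aqueous concentration by the same factor. Δn_aq = 2 − 1 = +1, so the system shifts toward the side with more dissolved moles — to the right.
Gas moles: reactants 1, products 1. Δn_gas = 0, so a volume change leaves Q equal to K — no shift from this change.
The forward reaction is endothermic. Raising T favours the endothermic direction — shift to the right.
Only the nonzero effect(s) matter; the net shift is to the right.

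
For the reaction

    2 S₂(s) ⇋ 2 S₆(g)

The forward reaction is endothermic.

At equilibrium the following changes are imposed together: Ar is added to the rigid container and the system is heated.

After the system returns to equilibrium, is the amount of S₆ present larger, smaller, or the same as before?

At constant volume, adding an inert gas leaves every reacting species' partial pressure unchanged, so Q is unchanged — no shift from this change.
The forward reaction is endothermic. Raising T favours the endothermic direction — shift to the right.
The net shift is to the right. S₆ is a product, so its amount increases.

increases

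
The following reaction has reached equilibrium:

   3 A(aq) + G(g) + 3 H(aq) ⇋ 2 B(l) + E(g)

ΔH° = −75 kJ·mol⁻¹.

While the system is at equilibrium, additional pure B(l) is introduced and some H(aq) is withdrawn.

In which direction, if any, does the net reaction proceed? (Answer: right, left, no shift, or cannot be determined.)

B is a pure liquid; its activity is 1 regardless of amount, so Q is unaffected — no shift from this change.
Removing H (aq), a reactant, drives the reaction to the left.
Only the nonzero effect(s) matter; the net shift is to the left.

left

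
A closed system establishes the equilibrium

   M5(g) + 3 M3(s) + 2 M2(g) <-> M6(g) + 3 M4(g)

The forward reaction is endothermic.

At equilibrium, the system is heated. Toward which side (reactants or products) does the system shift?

right

The forward reaction is endothermic. Raising T favours the endothermic direction — shift to the right.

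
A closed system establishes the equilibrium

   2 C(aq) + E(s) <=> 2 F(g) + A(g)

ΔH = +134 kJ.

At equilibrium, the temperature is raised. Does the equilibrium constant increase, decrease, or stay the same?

K depends on temperature via the van 't Hoff relation. The forward reaction is endothermic, so raising T increases K.

increases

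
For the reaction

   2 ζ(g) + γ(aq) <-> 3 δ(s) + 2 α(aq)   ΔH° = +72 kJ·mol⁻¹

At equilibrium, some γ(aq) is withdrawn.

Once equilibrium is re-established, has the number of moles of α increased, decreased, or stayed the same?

decreases

Removing γ (aq), a reactant, drives the reaction to the left.
The net shift is to the left. α is a product, so its amount decreases.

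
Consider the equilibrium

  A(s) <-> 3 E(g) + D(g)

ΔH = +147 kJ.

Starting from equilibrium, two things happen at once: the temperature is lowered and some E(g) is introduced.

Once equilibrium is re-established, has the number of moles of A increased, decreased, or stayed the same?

The forward reaction is endothermic. Lowering T favours the exothermic direction — shift to the left.
Adding E (g), a product, drives the reaction to the left.
The net shift is to the left. A is a reactant, so its amount increases.

increases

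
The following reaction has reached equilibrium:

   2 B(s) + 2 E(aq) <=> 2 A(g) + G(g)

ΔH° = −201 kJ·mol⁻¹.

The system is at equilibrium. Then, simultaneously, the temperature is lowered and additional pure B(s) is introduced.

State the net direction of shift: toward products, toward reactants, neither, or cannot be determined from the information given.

The forward reaction is exothermic. Lowering T favours the exothermic direction — shift to the right.
B is a pure solid; its activity is 1 regardless of amount, so Q is unaffected — no shift from this change.
Only the nonzero effect(s) matter; the net shift is to the right.

right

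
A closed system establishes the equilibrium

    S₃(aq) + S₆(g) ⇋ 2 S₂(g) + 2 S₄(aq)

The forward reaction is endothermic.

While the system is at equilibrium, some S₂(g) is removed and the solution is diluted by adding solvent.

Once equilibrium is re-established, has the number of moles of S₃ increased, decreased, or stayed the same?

decreases

Removing S₂ (g), a product, drives the reaction to the right.
Dilution lowers every aqueous concentration by the same factor. Δn_aq = 2 − 1 = +1, so the system shifts toward the side with more dissolved moles — to the right.
The net shift is to the right. S₃ is a reactant, so its amount decreases.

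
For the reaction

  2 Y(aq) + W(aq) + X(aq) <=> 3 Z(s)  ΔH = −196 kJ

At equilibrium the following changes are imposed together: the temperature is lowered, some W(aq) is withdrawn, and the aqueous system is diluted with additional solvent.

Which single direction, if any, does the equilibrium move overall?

cannot be determined

The forward reaction is exothermic. Lowering T favours the exothermic direction — shift to the right.
Removing W (aq), a reactant, drives the reaction to the left.
Dilution lowers every aqueous concentration by the same factor. Δn_aq = 0 − 4 = -4, so the system shifts toward the side with more dissolved moles — to the left.
The individual effects push in opposite directions; without quantitative information the net direction cannot be determined.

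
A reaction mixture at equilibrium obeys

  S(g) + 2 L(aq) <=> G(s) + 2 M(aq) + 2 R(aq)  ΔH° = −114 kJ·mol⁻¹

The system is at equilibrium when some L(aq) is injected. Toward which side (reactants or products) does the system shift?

Adding L (aq), a reactant, drives the reaction to the right.

right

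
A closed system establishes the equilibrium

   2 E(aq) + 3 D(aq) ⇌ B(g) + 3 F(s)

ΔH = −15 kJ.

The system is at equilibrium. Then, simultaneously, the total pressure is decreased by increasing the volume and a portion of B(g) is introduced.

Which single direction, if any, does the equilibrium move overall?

cannot be determined

Gas moles: reactants 0, products 1 (Δn_gas = +1). Expansion shifts the system toward the side with more moles of gas — to the right.
Adding B (g), a product, drives the reaction to the left.
The individual effects push in opposite directions; without quantitative information the net direction cannot be determined.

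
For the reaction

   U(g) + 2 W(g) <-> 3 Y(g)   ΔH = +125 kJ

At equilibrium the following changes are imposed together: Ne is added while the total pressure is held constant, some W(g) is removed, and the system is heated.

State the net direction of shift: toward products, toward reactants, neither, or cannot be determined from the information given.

Adding inert gas at constant total pressure expands the volume, scaling every reacting partial pressure by the same factor. Δn_gas = 3 − 3 = 0, so Q is unchanged — no shift.
Removing W (g), a reactant, drives the reaction to the left.
The forward reaction is endothermic. Raising T favours the endothermic direction — shift to the right.
The individual effects push in opposite directions; without quantitative information the net direction cannot be determined.

cannot be determined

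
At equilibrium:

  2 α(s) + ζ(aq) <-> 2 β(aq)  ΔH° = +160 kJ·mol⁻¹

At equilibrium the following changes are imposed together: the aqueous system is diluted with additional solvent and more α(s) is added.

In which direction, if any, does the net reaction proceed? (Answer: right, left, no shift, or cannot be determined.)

Dilution lowers every aqueous concentration by the same factor. Δn_aq = 2 − 1 = +1, so the system shifts toward the side with more dissolved moles — to the right.
α is a pure solid; its activity is 1 regardless of amount, so Q is unaffected — no shift from this change.
Only the nonzero effect(s) matter; the net shift is to the right.

right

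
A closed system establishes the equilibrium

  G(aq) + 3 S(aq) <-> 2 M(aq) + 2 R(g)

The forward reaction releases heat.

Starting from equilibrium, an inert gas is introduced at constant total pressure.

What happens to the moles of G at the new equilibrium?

decreases

Adding inert gas at constant total pressure expands the volume and lowers every reacting partial pressure. With Δn_gas = 2 − 0 = +2, Q moves away from K toward the side with fewer gas moles, so the system shifts toward the side with more gas moles — to the right.
The net shift is to the right. G is a reactant, so its amount decreases.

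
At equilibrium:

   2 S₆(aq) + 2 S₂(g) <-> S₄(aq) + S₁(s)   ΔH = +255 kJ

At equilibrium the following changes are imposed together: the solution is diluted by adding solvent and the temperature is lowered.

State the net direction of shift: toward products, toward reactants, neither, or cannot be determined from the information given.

Dilution lowers every aqueous concentration by the same factor. Δn_aq = 1 − 2 = -1, so the system shifts toward the side with more dissolved moles — to the left.
The forward reaction is endothermic. Lowering T favours the exothermic direction — shift to the left.
All effects act in the same direction — net shift to the left.

left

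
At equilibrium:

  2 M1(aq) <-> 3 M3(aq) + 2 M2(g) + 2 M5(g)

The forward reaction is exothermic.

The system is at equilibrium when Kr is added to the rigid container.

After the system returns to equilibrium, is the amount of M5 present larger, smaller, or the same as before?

At constant volume, adding an inert gas leaves every reacting species' partial pressure unchanged, so Q is unchanged — no shift from this change.
No net shift occurs, so the amount of M5 is unchanged.

unchanged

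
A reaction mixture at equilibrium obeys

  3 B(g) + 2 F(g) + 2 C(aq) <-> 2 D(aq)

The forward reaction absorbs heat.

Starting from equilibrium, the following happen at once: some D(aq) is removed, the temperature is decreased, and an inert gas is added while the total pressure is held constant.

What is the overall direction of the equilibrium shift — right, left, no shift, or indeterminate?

Removing D (aq), a product, drives the reaction to the right.
The forward reaction is endothermic. Lowering T favours the exothermic direction — shift to the left.
Adding inert gas at constant total pressure expands the volume and lowers every reacting partial pressure. With Δn_gas = 0 − 5 = -5, Q moves away from K toward the side with fewer gas moles, so the system shifts toward the side with more gas moles — to the left.
The individual effects push in opposite directions; without quantitative information the net direction cannot be determined.

cannot be determined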